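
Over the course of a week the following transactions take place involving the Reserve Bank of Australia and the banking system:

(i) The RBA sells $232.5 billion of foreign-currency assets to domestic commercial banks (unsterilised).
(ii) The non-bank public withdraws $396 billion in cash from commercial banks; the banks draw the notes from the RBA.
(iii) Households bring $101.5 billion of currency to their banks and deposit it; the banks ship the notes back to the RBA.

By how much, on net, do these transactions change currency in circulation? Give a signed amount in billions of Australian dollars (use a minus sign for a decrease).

RBA balance sheet:
  Assets:      Foreign assets −$232.5B
  Liabilities: Bank reserves −$527B, Currency in circulation +$294.5B
Commercial banking system:
  Assets:      Reserves at CB −$527B, Foreign assets +$232.5B
  Liabilities: Checkable deposits −$294.5B
So the change in currency in circulation is +$294.5 billion.

+$294.5 billion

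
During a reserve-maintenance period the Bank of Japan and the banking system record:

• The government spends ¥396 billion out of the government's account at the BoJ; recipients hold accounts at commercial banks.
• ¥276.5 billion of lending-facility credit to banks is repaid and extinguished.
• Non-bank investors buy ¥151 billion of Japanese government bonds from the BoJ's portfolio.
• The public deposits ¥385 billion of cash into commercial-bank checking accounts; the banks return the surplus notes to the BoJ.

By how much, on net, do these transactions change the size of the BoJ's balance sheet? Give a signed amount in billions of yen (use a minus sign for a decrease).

-¥427.5 billion

BoJ balance sheet:
  Assets:      Securities −¥151B, Loans to banks −¥276.5B
  Liabilities: Bank reserves +¥353.5B, Currency in circulation −¥385B, Government deposits −¥396B
Change in total BoJ assets = -¥427.5 billion.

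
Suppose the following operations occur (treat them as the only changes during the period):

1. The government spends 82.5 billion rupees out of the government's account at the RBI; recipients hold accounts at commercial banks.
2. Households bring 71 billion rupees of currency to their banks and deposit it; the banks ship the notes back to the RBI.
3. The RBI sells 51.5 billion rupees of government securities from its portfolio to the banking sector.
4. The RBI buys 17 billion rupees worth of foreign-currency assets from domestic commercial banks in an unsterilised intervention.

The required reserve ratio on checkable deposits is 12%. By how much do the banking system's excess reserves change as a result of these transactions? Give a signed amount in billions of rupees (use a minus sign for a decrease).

Government spending 82.5 billion rupees: reserves +82.5B, deposits +82.5B.
Currency deposit 71 billion rupees: reserves +71B, deposits +71B.
OMO sale (to banks) 51.5 billion rupees: reserves −51.5B, deposits 0.
FX purchase 17 billion rupees: reserves +17B, deposits 0.
Totals: Δreserves = +119B, Δdeposits = +153.5B.
Δrequired reserves = 12% × +153.5B = +18.42B.
Δexcess reserves = Δreserves − Δrequired = +119B − (+18.42B) = +100.58 billion.

+100.58 billion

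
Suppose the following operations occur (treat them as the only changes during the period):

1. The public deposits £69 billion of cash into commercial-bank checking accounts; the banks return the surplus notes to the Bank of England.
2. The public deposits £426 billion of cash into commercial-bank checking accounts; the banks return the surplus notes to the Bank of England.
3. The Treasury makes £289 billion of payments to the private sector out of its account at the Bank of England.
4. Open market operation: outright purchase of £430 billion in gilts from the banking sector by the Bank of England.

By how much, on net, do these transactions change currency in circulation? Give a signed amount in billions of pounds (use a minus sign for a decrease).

Bank of England balance sheet:
  Assets:      Securities +£430B
  Liabilities: Bank reserves +£1214B, Currency in circulation −£495B, Government deposits −£289B
So the change in currency in circulation is -£495 billion.

-£495 billion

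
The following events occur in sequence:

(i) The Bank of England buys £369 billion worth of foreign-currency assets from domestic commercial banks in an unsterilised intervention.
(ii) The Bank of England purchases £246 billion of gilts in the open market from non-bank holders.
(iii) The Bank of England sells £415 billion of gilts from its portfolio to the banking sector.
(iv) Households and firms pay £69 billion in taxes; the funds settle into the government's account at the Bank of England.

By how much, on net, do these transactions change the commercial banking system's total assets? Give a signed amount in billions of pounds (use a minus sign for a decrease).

+£177 billion

FX purchase £369 billion: just an asset swap on bank balance sheets → 0.
Asset purchase (from non-banks) £246 billion: bank balance sheets expand → +£246B.
OMO sale (to banks) £415 billion: just an asset swap on bank balance sheets → 0.
Government account inflow £69 billion: bank balance sheets shrink → −£69B.
Net: 0 + 246 + 0 − 69 = +£177 billion.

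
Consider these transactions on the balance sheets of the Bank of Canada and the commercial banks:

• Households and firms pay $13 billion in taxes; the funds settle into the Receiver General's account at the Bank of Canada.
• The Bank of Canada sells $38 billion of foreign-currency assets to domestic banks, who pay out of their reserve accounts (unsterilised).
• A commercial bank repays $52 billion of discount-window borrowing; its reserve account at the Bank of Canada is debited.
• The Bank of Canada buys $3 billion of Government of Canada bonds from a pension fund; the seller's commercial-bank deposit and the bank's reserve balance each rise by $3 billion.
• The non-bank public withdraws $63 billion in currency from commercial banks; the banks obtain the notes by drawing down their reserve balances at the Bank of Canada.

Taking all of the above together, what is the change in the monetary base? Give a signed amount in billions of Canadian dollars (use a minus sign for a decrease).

Government account inflow $13 billion: reserves shift to a non-base liability → −$13B.
FX sale $38 billion: Bank of Canada balance sheet contracts → −$38B.
Discount-window repayment $52 billion: Bank of Canada balance sheet contracts → −$52B.
Asset purchase (from non-banks) $3 billion: Bank of Canada balance sheet expands → +$3B.
Currency withdrawal $63 billion: just a shift between currency and reserves — both are base money → 0.
Net: −13 − 38 − 52 + 3 + 0 = -$100 billion.

-$100 billion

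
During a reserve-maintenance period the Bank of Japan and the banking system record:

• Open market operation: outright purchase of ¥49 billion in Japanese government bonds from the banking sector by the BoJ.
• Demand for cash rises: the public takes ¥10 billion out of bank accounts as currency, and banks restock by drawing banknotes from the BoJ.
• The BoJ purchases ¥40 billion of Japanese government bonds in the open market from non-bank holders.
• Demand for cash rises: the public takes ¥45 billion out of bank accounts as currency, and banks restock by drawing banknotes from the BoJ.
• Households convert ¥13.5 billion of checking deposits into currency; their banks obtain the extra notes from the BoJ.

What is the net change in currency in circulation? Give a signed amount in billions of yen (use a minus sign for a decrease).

OMO purchase (from banks) ¥49 billion: no currency enters or leaves circulation → 0.
Currency withdrawal ¥10 billion: notes leave the central bank → +¥10B.
Asset purchase (from non-banks) ¥40 billion: no currency enters or leaves circulation → 0.
Currency withdrawal ¥45 billion: notes leave the central bank → +¥45B.
Currency withdrawal ¥13.5 billion: notes leave the central bank → +¥13.5B.
Net: 0 + 10 + 0 + 45 + 13.5 = +¥68.5 billion.

+¥68.5 billion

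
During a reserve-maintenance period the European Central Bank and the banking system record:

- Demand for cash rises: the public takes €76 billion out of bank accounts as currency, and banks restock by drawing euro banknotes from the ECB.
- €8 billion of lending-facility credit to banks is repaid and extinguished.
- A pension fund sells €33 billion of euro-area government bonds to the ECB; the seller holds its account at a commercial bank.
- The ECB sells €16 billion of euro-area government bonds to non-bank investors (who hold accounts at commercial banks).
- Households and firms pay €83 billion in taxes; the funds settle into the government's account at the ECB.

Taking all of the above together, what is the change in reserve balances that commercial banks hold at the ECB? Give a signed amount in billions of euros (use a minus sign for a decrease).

ECB balance sheet:
  Assets:      Securities +€17B, Loans to banks −€8B
  Liabilities: Bank reserves −€150B, Currency in circulation +€76B, Government deposits +€83B
So the change in reserve balances that commercial banks hold at the ECB is -€150 billion.

-€150 billion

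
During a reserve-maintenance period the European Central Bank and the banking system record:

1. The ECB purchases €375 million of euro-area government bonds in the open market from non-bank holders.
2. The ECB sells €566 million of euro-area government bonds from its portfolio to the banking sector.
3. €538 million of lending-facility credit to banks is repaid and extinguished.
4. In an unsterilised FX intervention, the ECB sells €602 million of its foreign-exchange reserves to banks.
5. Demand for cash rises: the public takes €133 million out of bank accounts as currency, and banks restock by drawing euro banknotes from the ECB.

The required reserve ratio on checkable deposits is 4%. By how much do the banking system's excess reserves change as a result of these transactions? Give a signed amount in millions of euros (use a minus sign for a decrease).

Asset purchase (from non-banks) €375 million: reserves +€375M, deposits +€375M.
OMO sale (to banks) €566 million: reserves −€566M, deposits 0.
Discount-window repayment €538 million: reserves −€538M, deposits 0.
FX sale €602 million: reserves −€602M, deposits 0.
Currency withdrawal €133 million: reserves −€133M, deposits −€133M.
Totals: Δreserves = −€1464M, Δdeposits = +€242M.
Δrequired reserves = 4% × +€242M = +€9.68M.
Δexcess reserves = Δreserves − Δrequired = −€1464M − (+€9.68M) = -€1473.68 million.

-€1473.68 million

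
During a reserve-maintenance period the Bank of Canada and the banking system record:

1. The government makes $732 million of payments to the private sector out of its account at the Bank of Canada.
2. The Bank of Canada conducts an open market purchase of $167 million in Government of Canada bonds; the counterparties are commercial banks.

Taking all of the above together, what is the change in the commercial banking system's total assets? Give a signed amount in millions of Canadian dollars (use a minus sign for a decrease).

+$732 million

Bank of Canada balance sheet:
  Assets:      Securities +$167M
  Liabilities: Bank reserves +$899M, Government deposits −$732M
Commercial banking system:
  Assets:      Reserves at CB +$899M, Securities −$167M
  Liabilities: Checkable deposits +$732M
Change in total bank assets = +$732 million.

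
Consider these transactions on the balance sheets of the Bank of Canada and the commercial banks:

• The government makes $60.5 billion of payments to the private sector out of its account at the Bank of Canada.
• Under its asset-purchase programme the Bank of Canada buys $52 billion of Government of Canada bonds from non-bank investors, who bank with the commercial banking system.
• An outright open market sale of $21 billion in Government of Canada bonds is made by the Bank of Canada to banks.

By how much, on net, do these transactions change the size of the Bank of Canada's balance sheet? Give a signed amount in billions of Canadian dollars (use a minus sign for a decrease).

Bank of Canada balance sheet:
  Assets:      Securities +$31B
  Liabilities: Bank reserves +$91.5B, Government deposits −$60.5B
Change in total Bank of Canada assets = +$31 billion.

+$31 billion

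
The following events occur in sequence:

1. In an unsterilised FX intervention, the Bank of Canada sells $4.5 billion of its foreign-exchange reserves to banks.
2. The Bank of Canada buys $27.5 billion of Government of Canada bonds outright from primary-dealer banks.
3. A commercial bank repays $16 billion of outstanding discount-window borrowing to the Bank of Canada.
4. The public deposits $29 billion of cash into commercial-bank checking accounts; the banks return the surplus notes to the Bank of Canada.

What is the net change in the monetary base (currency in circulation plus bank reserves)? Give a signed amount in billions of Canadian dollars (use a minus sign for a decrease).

+$7 billion

FX sale $4.5 billion: Bank of Canada balance sheet contracts → −$4.5B.
OMO purchase (from banks) $27.5 billion: Bank of Canada balance sheet expands → +$27.5B.
Discount-window repayment $16 billion: Bank of Canada balance sheet contracts → −$16B.
Currency deposit $29 billion: just a shift between currency and reserves — both are base money → 0.
Net: −4.5 + 27.5 − 16 + 0 = +$7 billion.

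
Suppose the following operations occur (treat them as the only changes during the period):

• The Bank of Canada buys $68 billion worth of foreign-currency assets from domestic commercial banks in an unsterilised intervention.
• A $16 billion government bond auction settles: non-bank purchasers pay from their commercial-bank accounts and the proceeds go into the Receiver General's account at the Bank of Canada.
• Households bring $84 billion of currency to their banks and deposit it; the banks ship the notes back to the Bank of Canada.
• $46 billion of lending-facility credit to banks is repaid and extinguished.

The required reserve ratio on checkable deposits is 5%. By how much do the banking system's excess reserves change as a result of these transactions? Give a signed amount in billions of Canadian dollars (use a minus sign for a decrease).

FX purchase $68 billion: reserves +$68B, deposits 0.
Government account inflow $16 billion: reserves −$16B, deposits −$16B.
Currency deposit $84 billion: reserves +$84B, deposits +$84B.
Discount-window repayment $46 billion: reserves −$46B, deposits 0.
Totals: Δreserves = +$90B, Δdeposits = +$68B.
Δrequired reserves = 5% × +$68B = +$3.4B.
Δexcess reserves = Δreserves − Δrequired = +$90B − (+$3.4B) = +$86.6 billion.

+$86.6 billion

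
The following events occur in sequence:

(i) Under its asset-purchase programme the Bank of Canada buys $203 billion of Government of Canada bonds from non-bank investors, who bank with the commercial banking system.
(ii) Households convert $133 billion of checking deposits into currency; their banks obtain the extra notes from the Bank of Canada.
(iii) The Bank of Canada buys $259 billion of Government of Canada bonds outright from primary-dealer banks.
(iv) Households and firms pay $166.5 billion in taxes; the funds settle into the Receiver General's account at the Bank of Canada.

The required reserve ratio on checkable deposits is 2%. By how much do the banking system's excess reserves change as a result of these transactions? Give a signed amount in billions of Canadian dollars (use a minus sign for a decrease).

+$164.43 billion

Asset purchase (from non-banks) $203 billion: reserves +$203B, deposits +$203B.
Currency withdrawal $133 billion: reserves −$133B, deposits −$133B.
OMO purchase (from banks) $259 billion: reserves +$259B, deposits 0.
Government account inflow $166.5 billion: reserves −$166.5B, deposits −$166.5B.
Totals: Δreserves = +$162.5B, Δdeposits = −$96.5B.
Δrequired reserves = 2% × −$96.5B = −$1.93B.
Δexcess reserves = Δreserves − Δrequired = +$162.5B − (−$1.93B) = +$164.43 billion.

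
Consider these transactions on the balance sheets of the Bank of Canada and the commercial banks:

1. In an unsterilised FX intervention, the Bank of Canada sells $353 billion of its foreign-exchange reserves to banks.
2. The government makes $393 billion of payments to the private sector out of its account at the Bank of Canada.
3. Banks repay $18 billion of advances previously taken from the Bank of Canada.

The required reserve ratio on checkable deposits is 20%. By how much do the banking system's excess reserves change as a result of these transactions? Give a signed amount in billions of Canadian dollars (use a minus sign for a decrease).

FX sale $353 billion: reserves −$353B, deposits 0.
Government spending $393 billion: reserves +$393B, deposits +$393B.
Discount-window repayment $18 billion: reserves −$18B, deposits 0.
Totals: Δreserves = +$22B, Δdeposits = +$393B.
Δrequired reserves = 20% × +$393B = +$78.6B.
Δexcess reserves = Δreserves − Δrequired = +$22B − (+$78.6B) = -$56.6 billion.

-$56.6 billion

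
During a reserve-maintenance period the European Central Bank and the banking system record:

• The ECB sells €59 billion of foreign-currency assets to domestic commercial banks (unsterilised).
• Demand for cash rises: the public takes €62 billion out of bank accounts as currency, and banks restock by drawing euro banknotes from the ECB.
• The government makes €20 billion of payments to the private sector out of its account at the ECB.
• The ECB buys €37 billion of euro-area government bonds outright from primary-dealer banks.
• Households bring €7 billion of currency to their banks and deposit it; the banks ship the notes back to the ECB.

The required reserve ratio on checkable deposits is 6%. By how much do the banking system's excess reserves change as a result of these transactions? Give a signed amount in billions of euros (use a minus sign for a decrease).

FX sale €59 billion: reserves −€59B, deposits 0.
Currency withdrawal €62 billion: reserves −€62B, deposits −€62B.
Government spending €20 billion: reserves +€20B, deposits +€20B.
OMO purchase (from banks) €37 billion: reserves +€37B, deposits 0.
Currency deposit €7 billion: reserves +€7B, deposits +€7B.
Totals: Δreserves = −€57B, Δdeposits = −€35B.
Δrequired reserves = 6% × −€35B = −€2.1B.
Δexcess reserves = Δreserves − Δrequired = −€57B − (−€2.1B) = -€54.9 billion.

-€54.9 billion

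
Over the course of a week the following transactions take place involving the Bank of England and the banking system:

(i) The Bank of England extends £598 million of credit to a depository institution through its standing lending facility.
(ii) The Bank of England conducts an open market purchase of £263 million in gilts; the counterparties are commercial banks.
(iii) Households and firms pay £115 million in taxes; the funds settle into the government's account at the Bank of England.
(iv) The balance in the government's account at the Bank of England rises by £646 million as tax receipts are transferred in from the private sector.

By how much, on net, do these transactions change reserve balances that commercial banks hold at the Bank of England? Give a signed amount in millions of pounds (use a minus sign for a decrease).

+£100 million

Bank of England balance sheet:
  Assets:      Securities +£263M, Loans to banks +£598M
  Liabilities: Bank reserves +£100M, Government deposits +£761M
So the change in reserve balances that commercial banks hold at the Bank of England is +£100 million.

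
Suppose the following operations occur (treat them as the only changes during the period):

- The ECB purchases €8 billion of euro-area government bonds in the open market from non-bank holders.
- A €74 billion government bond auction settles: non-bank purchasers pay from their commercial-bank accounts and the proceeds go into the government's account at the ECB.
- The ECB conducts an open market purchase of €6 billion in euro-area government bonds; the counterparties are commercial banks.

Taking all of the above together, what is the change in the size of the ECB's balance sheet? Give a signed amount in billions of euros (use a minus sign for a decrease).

ECB balance sheet:
  Assets:      Securities +€14B
  Liabilities: Bank reserves −€60B, Government deposits +€74B
Commercial banking system:
  Assets:      Reserves at CB −€60B, Securities −€6B
  Liabilities: Checkable deposits −€66B
Change in total ECB assets = +€14 billion.

+€14 billion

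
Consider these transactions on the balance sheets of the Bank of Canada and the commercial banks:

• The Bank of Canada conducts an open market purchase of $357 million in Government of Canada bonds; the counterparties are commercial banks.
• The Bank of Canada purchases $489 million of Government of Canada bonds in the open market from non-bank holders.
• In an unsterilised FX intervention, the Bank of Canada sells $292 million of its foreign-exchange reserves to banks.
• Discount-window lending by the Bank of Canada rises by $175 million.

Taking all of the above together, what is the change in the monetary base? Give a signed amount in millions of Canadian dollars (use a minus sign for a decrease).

+$729 million

Bank of Canada balance sheet:
  Assets:      Securities +$846M, Loans to banks +$175M, Foreign assets −$292M
  Liabilities: Bank reserves +$729M
Commercial banking system:
  Assets:      Reserves at CB +$729M, Securities −$357M, Foreign assets +$292M
  Liabilities: Checkable deposits +$489M, Borrowings from CB +$175M
Monetary base = currency + reserves: 0 + (+$729M) = +$729 million.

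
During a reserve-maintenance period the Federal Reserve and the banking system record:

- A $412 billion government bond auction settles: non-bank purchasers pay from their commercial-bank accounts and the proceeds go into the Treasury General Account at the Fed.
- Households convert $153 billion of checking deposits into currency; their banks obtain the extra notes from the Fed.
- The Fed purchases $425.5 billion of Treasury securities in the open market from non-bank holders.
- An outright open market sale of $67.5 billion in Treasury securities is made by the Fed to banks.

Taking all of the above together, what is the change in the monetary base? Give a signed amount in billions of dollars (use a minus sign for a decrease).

Government account inflow $412 billion: reserves shift to a non-base liability → −$412B.
Currency withdrawal $153 billion: just a shift between currency and reserves — both are base money → 0.
Asset purchase (from non-banks) $425.5 billion: Fed balance sheet expands → +$425.5B.
OMO sale (to banks) $67.5 billion: Fed balance sheet contracts → −$67.5B.
Net: −412 + 0 + 425.5 − 67.5 = -$54 billion.

-$54 billion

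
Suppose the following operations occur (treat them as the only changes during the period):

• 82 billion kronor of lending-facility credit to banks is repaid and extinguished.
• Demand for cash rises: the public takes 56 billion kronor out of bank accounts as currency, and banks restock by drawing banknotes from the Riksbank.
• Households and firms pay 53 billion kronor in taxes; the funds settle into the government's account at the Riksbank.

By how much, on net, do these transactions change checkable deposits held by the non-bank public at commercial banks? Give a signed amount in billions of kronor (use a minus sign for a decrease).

Discount-window repayment 82 billion kronor: the counterparty is a bank, so public deposits are unchanged → 0.
Currency withdrawal 56 billion kronor: non-bank counterparties' bank balances fall → −56B.
Government account inflow 53 billion kronor: non-bank counterparties' bank balances fall → −53B.
Net: 0 − 56 − 53 = -109 billion.

-109 billion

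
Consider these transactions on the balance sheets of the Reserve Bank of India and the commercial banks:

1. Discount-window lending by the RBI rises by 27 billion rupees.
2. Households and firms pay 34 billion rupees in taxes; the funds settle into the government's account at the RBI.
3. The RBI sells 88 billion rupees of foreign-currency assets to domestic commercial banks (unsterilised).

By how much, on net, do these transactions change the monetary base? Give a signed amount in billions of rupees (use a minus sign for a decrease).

-95 billion

RBI balance sheet:
  Assets:      Loans to banks +27B, Foreign assets −88B
  Liabilities: Bank reserves −95B, Government deposits +34B
Commercial banking system:
  Assets:      Reserves at CB −95B, Foreign assets +88B
  Liabilities: Checkable deposits −34B, Borrowings from CB +27B
Monetary base = currency + reserves: 0 + (−95B) = -95 billion.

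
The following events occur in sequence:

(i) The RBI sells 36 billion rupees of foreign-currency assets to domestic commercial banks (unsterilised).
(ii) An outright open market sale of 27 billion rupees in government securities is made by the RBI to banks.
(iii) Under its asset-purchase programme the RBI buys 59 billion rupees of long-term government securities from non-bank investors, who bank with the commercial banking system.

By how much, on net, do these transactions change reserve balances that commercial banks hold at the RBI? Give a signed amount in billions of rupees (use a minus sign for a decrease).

FX sale 36 billion rupees: the buying banks pay out of their reserve balances → −36B.
OMO sale (to banks) 27 billion rupees: the buying banks pay out of their reserve balances → −27B.
Asset purchase (from non-banks) 59 billion rupees: the RBI pays by crediting reserve accounts → +59B.
Net: −36 − 27 + 59 = -4 billion.

-4 billion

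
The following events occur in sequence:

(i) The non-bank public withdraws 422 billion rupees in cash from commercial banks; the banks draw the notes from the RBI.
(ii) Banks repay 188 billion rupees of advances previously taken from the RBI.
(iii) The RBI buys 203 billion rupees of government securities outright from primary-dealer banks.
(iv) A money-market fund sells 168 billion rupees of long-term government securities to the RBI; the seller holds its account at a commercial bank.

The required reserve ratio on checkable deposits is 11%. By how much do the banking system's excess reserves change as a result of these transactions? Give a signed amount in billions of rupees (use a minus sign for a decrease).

Currency withdrawal 422 billion rupees: reserves −422B, deposits −422B.
Discount-window repayment 188 billion rupees: reserves −188B, deposits 0.
OMO purchase (from banks) 203 billion rupees: reserves +203B, deposits 0.
Asset purchase (from non-banks) 168 billion rupees: reserves +168B, deposits +168B.
Totals: Δreserves = −239B, Δdeposits = −254B.
Δrequired reserves = 11% × −254B = −27.94B.
Δexcess reserves = Δreserves − Δrequired = −239B − (−27.94B) = -211.06 billion.

-211.06 billion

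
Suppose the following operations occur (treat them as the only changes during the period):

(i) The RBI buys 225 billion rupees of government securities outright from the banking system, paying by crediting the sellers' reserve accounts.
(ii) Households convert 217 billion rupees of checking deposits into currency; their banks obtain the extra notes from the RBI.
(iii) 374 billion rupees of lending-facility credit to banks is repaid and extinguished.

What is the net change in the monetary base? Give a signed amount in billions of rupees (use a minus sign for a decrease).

OMO purchase (from banks) 225 billion rupees: RBI balance sheet expands → +225B.
Currency withdrawal 217 billion rupees: just a shift between currency and reserves — both are base money → 0.
Discount-window repayment 374 billion rupees: RBI balance sheet contracts → −374B.
Net: 225 + 0 − 374 = -149 billion.

-149 billion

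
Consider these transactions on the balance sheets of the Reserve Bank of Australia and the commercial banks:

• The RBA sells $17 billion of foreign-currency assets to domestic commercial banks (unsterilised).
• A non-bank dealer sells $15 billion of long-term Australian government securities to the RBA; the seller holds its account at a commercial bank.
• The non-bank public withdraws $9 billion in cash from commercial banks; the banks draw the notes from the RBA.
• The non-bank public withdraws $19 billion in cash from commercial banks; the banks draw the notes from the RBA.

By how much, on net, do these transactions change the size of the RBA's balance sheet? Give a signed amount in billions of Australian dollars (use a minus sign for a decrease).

FX sale $17 billion: an RBA asset is shed → −$17B.
Asset purchase (from non-banks) $15 billion: an RBA asset is acquired → +$15B.
Currency withdrawal $9 billion: only the composition of liabilities changes → 0.
Currency withdrawal $19 billion: only the composition of liabilities changes → 0.
Net: −17 + 15 + 0 + 0 = -$2 billion.

-$2 billion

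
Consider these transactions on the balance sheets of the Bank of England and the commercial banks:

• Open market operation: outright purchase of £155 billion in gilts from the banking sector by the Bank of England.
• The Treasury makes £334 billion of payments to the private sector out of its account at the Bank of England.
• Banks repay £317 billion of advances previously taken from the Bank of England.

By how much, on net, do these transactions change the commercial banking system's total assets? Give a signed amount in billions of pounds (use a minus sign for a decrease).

Bank of England balance sheet:
  Assets:      Securities +£155B, Loans to banks −£317B
  Liabilities: Bank reserves +£172B, Government deposits −£334B
Commercial banking system:
  Assets:      Reserves at CB +£172B, Securities −£155B
  Liabilities: Checkable deposits +£334B, Borrowings from CB −£317B
Change in total bank assets = +£17 billion.

+£17 billion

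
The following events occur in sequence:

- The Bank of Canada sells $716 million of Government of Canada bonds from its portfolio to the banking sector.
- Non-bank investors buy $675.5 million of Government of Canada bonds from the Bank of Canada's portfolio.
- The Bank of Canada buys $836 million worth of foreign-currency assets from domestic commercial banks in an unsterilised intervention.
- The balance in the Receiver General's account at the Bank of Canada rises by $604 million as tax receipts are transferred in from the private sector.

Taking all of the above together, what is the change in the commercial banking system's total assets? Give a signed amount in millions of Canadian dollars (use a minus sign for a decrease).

-$1279.5 million

OMO sale (to banks) $716 million: just an asset swap on bank balance sheets → 0.
Asset sale (to non-banks) $675.5 million: bank balance sheets shrink → −$675.5M.
FX purchase $836 million: just an asset swap on bank balance sheets → 0.
Government account inflow $604 million: bank balance sheets shrink → −$604M.
Net: 0 − 675.5 + 0 − 604 = -$1279.5 million.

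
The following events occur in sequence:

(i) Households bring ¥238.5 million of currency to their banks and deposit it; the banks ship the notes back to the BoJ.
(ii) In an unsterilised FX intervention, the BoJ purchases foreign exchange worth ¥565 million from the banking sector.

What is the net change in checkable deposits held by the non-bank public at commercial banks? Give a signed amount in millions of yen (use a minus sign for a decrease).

+¥238.5 million

BoJ balance sheet:
  Assets:      Foreign assets +¥565M
  Liabilities: Bank reserves +¥803.5M, Currency in circulation −¥238.5M
Commercial banking system:
  Assets:      Reserves at CB +¥803.5M, Foreign assets −¥565M
  Liabilities: Checkable deposits +¥238.5M
So the change in checkable deposits held by the non-bank public at commercial banks is +¥238.5 million.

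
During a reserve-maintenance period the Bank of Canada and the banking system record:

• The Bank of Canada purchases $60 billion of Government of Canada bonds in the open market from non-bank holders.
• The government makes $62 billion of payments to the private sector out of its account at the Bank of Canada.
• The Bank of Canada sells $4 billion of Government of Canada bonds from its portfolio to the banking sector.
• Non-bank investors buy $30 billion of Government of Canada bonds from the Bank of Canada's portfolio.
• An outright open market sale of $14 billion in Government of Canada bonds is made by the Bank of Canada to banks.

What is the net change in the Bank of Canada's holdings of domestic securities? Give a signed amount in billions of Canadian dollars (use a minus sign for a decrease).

Asset purchase (from non-banks) $60 billion: securities added to the Bank of Canada's portfolio → +$60B.
Government spending $62 billion: the Bank of Canada's securities portfolio is untouched → 0.
OMO sale (to banks) $4 billion: securities removed from the Bank of Canada's portfolio → −$4B.
Asset sale (to non-banks) $30 billion: securities removed from the Bank of Canada's portfolio → −$30B.
OMO sale (to banks) $14 billion: securities removed from the Bank of Canada's portfolio → −$14B.
Net: 60 + 0 − 4 − 30 − 14 = +$12 billion.

+$12 billion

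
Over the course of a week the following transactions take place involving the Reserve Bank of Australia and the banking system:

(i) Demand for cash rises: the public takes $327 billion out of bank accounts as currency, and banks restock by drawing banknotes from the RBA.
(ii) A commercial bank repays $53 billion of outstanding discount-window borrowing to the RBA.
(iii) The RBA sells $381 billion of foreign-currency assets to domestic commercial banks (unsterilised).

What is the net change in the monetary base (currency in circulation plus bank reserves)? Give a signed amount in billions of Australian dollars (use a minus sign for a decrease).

-$434 billion

RBA balance sheet:
  Assets:      Loans to banks −$53B, Foreign assets −$381B
  Liabilities: Bank reserves −$761B, Currency in circulation +$327B
Monetary base = currency + reserves: +$327B + (−$761B) = -$434 billion.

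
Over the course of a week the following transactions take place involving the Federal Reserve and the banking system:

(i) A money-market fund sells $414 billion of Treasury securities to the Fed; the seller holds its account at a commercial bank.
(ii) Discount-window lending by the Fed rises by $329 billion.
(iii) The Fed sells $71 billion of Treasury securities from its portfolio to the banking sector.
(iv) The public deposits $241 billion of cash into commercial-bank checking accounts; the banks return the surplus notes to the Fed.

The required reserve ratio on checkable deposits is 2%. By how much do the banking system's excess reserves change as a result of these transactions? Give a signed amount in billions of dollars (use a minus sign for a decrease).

Asset purchase (from non-banks) $414 billion: reserves +$414B, deposits +$414B.
Discount-window loan $329 billion: reserves +$329B, deposits 0.
OMO sale (to banks) $71 billion: reserves −$71B, deposits 0.
Currency deposit $241 billion: reserves +$241B, deposits +$241B.
Totals: Δreserves = +$913B, Δdeposits = +$655B.
Δrequired reserves = 2% × +$655B = +$13.1B.
Δexcess reserves = Δreserves − Δrequired = +$913B − (+$13.1B) = +$899.9 billion.

+$899.9 billion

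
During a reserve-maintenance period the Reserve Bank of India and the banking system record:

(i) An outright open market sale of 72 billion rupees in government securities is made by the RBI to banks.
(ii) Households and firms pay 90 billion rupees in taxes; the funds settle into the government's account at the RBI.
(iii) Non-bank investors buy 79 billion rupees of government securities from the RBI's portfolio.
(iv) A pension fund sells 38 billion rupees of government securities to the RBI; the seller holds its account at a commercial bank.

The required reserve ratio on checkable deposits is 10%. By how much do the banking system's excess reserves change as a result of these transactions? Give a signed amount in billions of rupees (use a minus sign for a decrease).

-189.9 billion

OMO sale (to banks) 72 billion rupees: reserves −72B, deposits 0.
Government account inflow 90 billion rupees: reserves −90B, deposits −90B.
Asset sale (to non-banks) 79 billion rupees: reserves −79B, deposits −79B.
Asset purchase (from non-banks) 38 billion rupees: reserves +38B, deposits +38B.
Totals: Δreserves = −203B, Δdeposits = −131B.
Δrequired reserves = 10% × −131B = −13.1B.
Δexcess reserves = Δreserves − Δrequired = −203B − (−13.1B) = -189.9 billion.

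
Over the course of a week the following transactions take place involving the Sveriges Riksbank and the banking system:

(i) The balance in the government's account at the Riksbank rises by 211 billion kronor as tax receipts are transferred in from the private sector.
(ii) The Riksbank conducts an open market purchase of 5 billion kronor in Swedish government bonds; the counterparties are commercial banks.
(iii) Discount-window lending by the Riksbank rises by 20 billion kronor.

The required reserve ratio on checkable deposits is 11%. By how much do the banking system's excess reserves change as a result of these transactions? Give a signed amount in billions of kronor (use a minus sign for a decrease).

Government account inflow 211 billion kronor: reserves −211B, deposits −211B.
OMO purchase (from banks) 5 billion kronor: reserves +5B, deposits 0.
Discount-window loan 20 billion kronor: reserves +20B, deposits 0.
Totals: Δreserves = −186B, Δdeposits = −211B.
Δrequired reserves = 11% × −211B = −23.21B.
Δexcess reserves = Δreserves − Δrequired = −186B − (−23.21B) = -162.79 billion.

-162.79 billion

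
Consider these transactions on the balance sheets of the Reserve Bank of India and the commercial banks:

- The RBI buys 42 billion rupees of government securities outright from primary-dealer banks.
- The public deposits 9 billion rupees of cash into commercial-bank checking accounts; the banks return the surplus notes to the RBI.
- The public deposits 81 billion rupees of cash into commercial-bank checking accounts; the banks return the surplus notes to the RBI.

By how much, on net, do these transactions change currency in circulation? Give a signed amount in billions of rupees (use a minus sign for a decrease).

-90 billion

OMO purchase (from banks) 42 billion rupees: no currency enters or leaves circulation → 0.
Currency deposit 9 billion rupees: notes return to the central bank → −9B.
Currency deposit 81 billion rupees: notes return to the central bank → −81B.
Net: 0 − 9 − 81 = -90 billion.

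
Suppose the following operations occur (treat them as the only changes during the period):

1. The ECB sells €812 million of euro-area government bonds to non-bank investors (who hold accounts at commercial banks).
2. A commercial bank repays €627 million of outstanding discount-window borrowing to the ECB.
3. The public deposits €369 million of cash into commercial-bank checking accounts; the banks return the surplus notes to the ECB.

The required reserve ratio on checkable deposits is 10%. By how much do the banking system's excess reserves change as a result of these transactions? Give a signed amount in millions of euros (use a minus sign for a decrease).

-€1025.7 million

Asset sale (to non-banks) €812 million: reserves −€812M, deposits −€812M.
Discount-window repayment €627 million: reserves −€627M, deposits 0.
Currency deposit €369 million: reserves +€369M, deposits +€369M.
Totals: Δreserves = −€1070M, Δdeposits = −€443M.
Δrequired reserves = 10% × −€443M = −€44.3M.
Δexcess reserves = Δreserves − Δrequired = −€1070M − (−€44.3M) = -€1025.7 million.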